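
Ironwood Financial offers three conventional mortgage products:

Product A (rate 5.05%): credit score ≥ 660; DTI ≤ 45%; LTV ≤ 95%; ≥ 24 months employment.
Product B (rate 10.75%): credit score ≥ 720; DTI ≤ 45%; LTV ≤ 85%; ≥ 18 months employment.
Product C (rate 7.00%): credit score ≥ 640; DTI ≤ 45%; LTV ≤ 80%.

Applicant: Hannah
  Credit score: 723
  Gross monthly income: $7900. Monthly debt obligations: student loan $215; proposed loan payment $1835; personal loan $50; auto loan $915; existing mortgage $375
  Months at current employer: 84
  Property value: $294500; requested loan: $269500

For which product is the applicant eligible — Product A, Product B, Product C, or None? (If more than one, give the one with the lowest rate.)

Total debts = (215 + 1,835 + 50 + 915 + 375) = 3,390; DTI = 3,390/7,900 = 42.9%.
LTV = 269,500/294,500 = 91.5%.
Product A: score 723 ≥ 660; DTI 42.9% ≤ 45%; LTV 91.5% ≤ 95%; employment 84 ≥ 24 mo → qualifies.
Product B: score 723 ≥ 720; DTI 42.9% ≤ 45%; LTV 91.5% > 85%; employment 84 ≥ 18 mo → does not qualify.
Product C: score 723 ≥ 640; DTI 42.9% ≤ 45%; LTV 91.5% > 80% → does not qualify.

Product A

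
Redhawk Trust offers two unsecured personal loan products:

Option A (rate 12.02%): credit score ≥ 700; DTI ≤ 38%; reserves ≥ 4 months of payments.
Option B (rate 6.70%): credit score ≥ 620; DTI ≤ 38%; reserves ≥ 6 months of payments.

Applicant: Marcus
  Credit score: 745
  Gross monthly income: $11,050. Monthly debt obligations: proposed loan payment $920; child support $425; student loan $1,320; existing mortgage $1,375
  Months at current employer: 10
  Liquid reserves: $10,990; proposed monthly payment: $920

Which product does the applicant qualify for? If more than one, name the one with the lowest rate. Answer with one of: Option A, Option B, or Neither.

Total debts = (920 + 425 + 1,320 + 1,375) = 4,040; DTI = 4,040/11,050 = 36.6%.
Reserves = 10,990/920 = 11.9 months.
Option A: score 745 ≥ 700; DTI 36.6% ≤ 38%; reserves 11.9 ≥ 4 mo → qualifies.
Option B: score 745 ≥ 620; DTI 36.6% ≤ 38%; reserves 11.9 ≥ 6 mo → qualifies.
Qualifying: Option A, Option B. Lowest rate is 6.70% → Option B.

Option B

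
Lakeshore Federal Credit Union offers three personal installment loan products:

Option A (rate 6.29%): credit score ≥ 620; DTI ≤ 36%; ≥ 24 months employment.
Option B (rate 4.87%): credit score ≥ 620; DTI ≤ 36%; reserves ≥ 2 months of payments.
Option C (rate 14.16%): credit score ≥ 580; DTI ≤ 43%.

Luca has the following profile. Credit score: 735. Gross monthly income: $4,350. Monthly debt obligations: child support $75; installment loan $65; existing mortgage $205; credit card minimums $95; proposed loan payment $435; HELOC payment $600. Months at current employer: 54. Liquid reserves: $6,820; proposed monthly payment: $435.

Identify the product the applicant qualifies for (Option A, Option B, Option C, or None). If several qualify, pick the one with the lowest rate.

Option B

Total debts = (75 + 65 + 205 + 95 + 435 + 600) = 1,475; DTI = 1,475/4,350 = 33.9%.
Reserves = 6,820/435 = 15.7 months.
Option A: score 735 ≥ 620; DTI 33.9% ≤ 36%; employment 54 ≥ 24 mo → qualifies.
Option B: score 735 ≥ 620; DTI 33.9% ≤ 36%; reserves 15.7 ≥ 2 mo → qualifies.
Option C: score 735 ≥ 580; DTI 33.9% ≤ 43% → qualifies.
Qualifying: Option A, Option B, Option C. Lowest rate is 4.87% → Option B.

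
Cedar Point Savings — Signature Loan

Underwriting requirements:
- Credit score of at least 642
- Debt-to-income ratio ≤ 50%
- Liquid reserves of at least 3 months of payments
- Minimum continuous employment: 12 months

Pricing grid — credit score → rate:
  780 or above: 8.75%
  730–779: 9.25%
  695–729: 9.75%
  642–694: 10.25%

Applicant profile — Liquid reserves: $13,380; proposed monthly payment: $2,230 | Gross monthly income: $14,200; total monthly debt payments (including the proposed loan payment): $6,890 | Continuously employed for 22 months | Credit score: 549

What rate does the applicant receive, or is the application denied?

Credit score 549 < 642 (below minimum)
DTI = 6,890/14,200 = 48.5% ≤ 50%
Reserves: 13,380 ÷ 2,230 = 6.0 months (meets 3-month minimum)
Employment 22 ≥ 12 months
Not all requirements met → denied.

Denied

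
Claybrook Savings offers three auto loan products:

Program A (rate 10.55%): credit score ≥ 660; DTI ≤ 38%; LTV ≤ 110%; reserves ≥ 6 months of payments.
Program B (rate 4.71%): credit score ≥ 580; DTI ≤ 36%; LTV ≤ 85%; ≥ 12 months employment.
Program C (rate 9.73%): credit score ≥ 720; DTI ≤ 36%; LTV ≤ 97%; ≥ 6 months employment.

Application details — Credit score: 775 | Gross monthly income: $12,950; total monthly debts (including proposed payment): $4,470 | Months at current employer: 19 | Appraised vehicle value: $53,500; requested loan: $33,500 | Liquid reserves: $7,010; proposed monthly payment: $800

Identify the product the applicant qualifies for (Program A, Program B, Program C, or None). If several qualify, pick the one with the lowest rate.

Program B

DTI = 4,470/12,950 = 34.5%.
LTV = 33,500/53,500 = 62.6%.
Reserves = 7,010/800 = 8.8 months.
Program A: score 775 ≥ 660; DTI 34.5% ≤ 38%; LTV 62.6% ≤ 110%; reserves 8.8 ≥ 6 mo → qualifies.
Program B: score 775 ≥ 580; DTI 34.5% ≤ 36%; LTV 62.6% ≤ 85%; employment 19 ≥ 12 mo → qualifies.
Program C: score 775 ≥ 720; DTI 34.5% ≤ 36%; LTV 62.6% ≤ 97%; employment 19 ≥ 6 mo → qualifies.
Qualifying: Program A, Program B, Program C. Lowest rate is 4.71% → Program B.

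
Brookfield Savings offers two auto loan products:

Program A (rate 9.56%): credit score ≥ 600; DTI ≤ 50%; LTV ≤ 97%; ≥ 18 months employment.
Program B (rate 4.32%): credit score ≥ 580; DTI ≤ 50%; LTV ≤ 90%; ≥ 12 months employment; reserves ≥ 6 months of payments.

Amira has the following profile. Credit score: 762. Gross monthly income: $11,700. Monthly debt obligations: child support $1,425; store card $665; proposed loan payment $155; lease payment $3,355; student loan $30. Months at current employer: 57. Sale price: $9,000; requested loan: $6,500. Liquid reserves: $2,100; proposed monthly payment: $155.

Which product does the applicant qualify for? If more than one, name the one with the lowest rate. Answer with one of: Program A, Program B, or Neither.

Program B

Total debts = (1,425 + 665 + 155 + 3,355 + 30) = 5,630; DTI = 5,630/11,700 = 48.1%.
LTV = 6,500/9,000 = 72.2%.
Reserves = 2,100/155 = 13.5 months.
Program A: score 762 ≥ 600; DTI 48.1% ≤ 50%; LTV 72.2% ≤ 97%; employment 57 ≥ 18 mo → qualifies.
Program B: score 762 ≥ 580; DTI 48.1% ≤ 50%; LTV 72.2% ≤ 90%; employment 57 ≥ 12 mo; reserves 13.5 ≥ 6 mo → qualifies.
Qualifying: Program A, Program B. Lowest rate is 4.32% → Program B.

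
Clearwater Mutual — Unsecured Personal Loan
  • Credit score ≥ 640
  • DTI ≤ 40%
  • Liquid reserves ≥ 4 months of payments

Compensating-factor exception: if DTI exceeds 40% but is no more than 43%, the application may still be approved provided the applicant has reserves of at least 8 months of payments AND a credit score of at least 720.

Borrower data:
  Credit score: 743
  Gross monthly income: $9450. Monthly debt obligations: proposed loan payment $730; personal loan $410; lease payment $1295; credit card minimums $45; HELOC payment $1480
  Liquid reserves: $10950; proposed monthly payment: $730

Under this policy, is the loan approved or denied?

Credit score 743 ≥ 640 (meets base)
Total debts = (730 + 410 + 1,295 + 45 + 1,480) = 3,960. DTI: 3,960 ÷ 9,450 = 41.9%, over the 40% base limit.
Liquid reserves cover 10,950/730 = 15.0 months — ≥ 4 required
DTI 41.9% is within the 40%–43% exception band; checking compensating factors.
Override check — reserves: 15.0 mo (ok); score: 743 (ok).
Both compensating conditions met → exception applies.

Approved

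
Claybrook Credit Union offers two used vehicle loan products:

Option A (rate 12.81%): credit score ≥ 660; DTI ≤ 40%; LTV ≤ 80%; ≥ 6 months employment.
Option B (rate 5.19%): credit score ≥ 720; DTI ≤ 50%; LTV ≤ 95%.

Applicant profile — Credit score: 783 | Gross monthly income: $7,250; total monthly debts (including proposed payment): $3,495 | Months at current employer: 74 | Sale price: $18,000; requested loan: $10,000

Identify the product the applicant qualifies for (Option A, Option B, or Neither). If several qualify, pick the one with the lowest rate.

Option B

DTI = 3,495/7,250 = 48.2%.
LTV = 10,000/18,000 = 55.6%.
Option A: score 783 ≥ 660; DTI 48.2% > 40%; LTV 55.6% ≤ 80%; employment 74 ≥ 6 mo → does not qualify.
Option B: score 783 ≥ 720; DTI 48.2% ≤ 50%; LTV 55.6% ≤ 95% → qualifies.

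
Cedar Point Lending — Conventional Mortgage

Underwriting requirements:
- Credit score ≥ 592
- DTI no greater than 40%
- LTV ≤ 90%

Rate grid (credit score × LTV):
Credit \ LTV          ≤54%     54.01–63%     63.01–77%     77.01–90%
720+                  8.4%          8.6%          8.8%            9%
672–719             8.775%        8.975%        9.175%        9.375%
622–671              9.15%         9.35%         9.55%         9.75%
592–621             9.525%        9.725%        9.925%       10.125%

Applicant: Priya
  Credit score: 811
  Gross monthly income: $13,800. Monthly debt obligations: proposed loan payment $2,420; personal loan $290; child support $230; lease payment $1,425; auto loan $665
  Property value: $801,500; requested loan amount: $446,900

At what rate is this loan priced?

8.6%

Credit score 811 ≥ 592; Total monthly debts = (2,420 + 290 + 230 + 1,425 + 665) = 5,030. Debt-to-income = 5,030/13,800 = 36.4% — meets 40% limit
LTV: 446,900 ÷ 801,500 = 55.8%, within 90% cap
Row: 811 falls in 720+. Column: 55.8% falls in 54.01–63%. Rate = 8.6%.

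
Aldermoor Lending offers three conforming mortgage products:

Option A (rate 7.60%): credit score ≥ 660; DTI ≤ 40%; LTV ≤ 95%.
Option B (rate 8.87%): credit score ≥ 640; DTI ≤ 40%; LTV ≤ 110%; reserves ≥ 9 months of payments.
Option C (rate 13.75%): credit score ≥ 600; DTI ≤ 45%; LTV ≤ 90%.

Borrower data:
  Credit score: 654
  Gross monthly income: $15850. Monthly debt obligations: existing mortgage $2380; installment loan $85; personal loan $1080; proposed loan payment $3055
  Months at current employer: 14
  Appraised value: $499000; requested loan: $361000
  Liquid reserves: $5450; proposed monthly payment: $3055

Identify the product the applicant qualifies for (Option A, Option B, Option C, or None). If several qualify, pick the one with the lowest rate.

Total debts = (2,380 + 85 + 1,080 + 3,055) = 6,600; DTI = 6,600/15,850 = 41.6%.
LTV = 361,000/499,000 = 72.3%.
Reserves = 5,450/3,055 = 1.8 months.
Option A: score 654 < 660; DTI 41.6% > 40%; LTV 72.3% ≤ 95% → does not qualify.
Option B: score 654 ≥ 640; DTI 41.6% > 40%; LTV 72.3% ≤ 110%; reserves 1.8 < 9 mo → does not qualify.
Option C: score 654 ≥ 600; DTI 41.6% ≤ 45%; LTV 72.3% ≤ 90% → qualifies.

Option C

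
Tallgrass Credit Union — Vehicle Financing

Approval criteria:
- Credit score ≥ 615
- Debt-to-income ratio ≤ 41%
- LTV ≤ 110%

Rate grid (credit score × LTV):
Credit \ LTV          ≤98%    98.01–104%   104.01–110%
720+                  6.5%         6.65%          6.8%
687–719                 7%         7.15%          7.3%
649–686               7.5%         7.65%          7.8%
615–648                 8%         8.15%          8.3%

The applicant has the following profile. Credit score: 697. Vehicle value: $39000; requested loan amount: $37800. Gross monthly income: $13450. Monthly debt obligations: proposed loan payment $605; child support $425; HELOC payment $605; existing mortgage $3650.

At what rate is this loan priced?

Credit score 697 ≥ 615; Total monthly debts = (605 + 425 + 605 + 3,650) = 5,285. DTI = 5,285/13,450 = 39.3% ≤ 41%
LTV: 37,800 ÷ 39,000 = 96.9%, within 110% cap
Row: 697 falls in 687–719. Column: 96.9% falls in ≤98%. Rate = 7%.

7%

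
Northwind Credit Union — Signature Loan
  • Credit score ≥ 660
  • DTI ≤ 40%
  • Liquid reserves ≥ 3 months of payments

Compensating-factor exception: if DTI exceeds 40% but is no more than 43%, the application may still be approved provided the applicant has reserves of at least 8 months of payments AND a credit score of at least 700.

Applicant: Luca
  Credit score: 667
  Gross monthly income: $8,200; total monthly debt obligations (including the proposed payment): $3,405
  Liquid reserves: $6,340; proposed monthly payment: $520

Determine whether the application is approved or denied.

Credit score 667 ≥ 660 (meets base)
DTI: 3,405 ÷ 8,200 = 41.5%, over the 40% base limit.
Liquid reserves cover 6,340/520 = 12.2 months — ≥ 3 required
DTI 41.5% is within the 40%–43% exception band; checking compensating factors.
Reserves 12.2 ≥ 8 months; credit score 667 < 700.
Override conditions not both satisfied; exception does not apply.

Denied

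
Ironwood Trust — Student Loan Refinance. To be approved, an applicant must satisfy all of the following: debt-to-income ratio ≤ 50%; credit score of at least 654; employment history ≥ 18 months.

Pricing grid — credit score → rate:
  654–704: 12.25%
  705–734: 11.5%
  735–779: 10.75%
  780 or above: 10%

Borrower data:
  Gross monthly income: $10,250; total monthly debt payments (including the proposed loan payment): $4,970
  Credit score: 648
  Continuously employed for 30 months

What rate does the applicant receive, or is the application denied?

Credit score 648 < 654 (below minimum)
DTI = 4,970/10,250 = 48.5% ≤ 50%
Employment 30 ≥ 18 months
Not all requirements met → denied.

Denied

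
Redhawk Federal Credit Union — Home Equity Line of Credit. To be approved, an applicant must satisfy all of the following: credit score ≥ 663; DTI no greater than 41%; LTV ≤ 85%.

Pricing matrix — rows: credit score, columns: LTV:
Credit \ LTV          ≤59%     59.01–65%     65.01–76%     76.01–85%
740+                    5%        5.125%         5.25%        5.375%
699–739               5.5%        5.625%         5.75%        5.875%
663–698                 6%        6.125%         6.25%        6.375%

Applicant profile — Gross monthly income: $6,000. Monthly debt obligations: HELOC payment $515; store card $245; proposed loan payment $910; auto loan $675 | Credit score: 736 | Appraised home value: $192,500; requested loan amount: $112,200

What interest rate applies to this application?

5.5%

Credit score 736 ≥ 663; Total monthly debts = (515 + 245 + 910 + 675) = 2,345. Debt-to-income = 2,345/6,000 = 39.1% — meets 41% limit
LTV: 112,200 ÷ 192,500 = 58.3%, within 85% cap
Score 736 is in the 699–739 band; LTV 58.3% is in the ≤59% band → 5.5%.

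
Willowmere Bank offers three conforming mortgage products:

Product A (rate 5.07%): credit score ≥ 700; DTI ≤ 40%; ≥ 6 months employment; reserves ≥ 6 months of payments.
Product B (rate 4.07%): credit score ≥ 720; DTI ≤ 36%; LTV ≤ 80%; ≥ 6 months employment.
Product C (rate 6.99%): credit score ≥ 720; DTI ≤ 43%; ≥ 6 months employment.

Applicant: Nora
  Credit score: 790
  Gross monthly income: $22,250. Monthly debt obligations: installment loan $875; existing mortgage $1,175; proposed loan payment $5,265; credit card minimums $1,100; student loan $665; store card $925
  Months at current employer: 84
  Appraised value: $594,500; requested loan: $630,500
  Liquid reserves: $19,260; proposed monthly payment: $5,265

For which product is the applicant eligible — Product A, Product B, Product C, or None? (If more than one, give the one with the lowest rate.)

None

Total debts = (875 + 1,175 + 5,265 + 1,100 + 665 + 925) = 10,005; DTI = 10,005/22,250 = 45%.
LTV = 630,500/594,500 = 106.1%.
Reserves = 19,260/5,265 = 3.7 months.
Product A: score 790 ≥ 700; DTI 45% > 40%; employment 84 ≥ 6 mo; reserves 3.7 < 6 mo → does not qualify.
Product B: score 790 ≥ 720; DTI 45% > 36%; LTV 106.1% > 80%; employment 84 ≥ 6 mo → does not qualify.
Product C: score 790 ≥ 720; DTI 45% > 43%; employment 84 ≥ 6 mo → does not qualify.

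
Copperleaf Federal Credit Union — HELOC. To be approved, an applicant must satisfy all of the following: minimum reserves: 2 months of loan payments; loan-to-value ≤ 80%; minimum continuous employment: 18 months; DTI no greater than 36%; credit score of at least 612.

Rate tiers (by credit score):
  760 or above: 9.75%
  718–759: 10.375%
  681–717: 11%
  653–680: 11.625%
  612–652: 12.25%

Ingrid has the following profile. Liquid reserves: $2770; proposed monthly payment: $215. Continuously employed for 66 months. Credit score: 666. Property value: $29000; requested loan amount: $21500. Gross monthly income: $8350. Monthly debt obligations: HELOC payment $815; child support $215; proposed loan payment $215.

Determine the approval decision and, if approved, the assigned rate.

Approved at 11.625%

Credit score 666 ≥ 612 (meets minimum)
Employment 66 ≥ 18 months
LTV: 21,500 ÷ 29,000 = 74.1%, within 80% cap
Total monthly debts = (815 + 215 + 215) = 1,245. DTI: 1,245 ÷ 8,350 = 14.9%, within the 36% cap
Reserves: 2,770 ÷ 215 = 12.9 months (meets 2-month minimum)
All requirements met. Score 666 falls in the 653–680 tier → 11.625%.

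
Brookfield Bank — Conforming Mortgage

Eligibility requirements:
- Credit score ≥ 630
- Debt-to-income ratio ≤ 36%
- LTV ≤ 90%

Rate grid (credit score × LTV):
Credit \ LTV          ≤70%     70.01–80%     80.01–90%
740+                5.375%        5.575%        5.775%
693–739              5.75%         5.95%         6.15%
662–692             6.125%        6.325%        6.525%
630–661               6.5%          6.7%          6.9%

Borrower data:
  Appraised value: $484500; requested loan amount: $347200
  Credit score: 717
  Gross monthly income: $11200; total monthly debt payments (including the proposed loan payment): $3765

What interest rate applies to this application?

5.95%

Credit score 717 ≥ 630; DTI = 3,765/11,200 = 33.6% ≤ 36%
LTV = 347,200/484,500 = 71.7% ≤ 90%
Row: 717 falls in 693–739. Column: 71.7% falls in 70.01–80%. Rate = 5.95%.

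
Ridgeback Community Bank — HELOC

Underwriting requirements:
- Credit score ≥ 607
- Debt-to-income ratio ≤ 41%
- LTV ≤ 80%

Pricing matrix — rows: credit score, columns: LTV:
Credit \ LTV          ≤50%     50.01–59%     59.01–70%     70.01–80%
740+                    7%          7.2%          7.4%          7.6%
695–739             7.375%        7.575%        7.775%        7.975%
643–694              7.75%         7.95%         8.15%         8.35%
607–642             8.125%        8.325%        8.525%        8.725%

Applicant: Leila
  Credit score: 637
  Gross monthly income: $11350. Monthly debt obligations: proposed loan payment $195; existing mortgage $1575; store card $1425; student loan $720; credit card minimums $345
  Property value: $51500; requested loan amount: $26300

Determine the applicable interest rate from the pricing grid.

Credit score 637 ≥ 607; Total monthly debts = (195 + 1,575 + 1,425 + 720 + 345) = 4,260. DTI = 4,260/11,350 = 37.5% ≤ 41%
LTV = 26,300/51,500 = 51.1% ≤ 80%
Score 637 is in the 607–642 band; LTV 51.1% is in the 50.01–59% band → 8.325%.

8.325%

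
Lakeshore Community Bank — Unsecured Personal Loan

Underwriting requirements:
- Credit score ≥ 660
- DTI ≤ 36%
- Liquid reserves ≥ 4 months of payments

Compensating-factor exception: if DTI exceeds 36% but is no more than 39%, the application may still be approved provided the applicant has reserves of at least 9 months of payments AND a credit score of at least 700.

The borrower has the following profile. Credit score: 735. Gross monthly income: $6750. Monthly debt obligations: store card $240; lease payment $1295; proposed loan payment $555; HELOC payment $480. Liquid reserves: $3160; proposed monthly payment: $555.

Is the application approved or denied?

Denied

Credit score 735 ≥ 660 (meets base)
Total debts = (240 + 1,295 + 555 + 480) = 2,570. DTI = 2,570/6,750 = 38.1% > 36% — standard DTI limit exceeded.
Liquid reserves cover 3,160/555 = 5.7 months — ≥ 4 required
DTI 38.1% is within the 36%–39% exception band; checking compensating factors.
Override check — reserves: 5.7 mo (short of 9); score: 735 (ok).
Compensating-factor requirement not fully met.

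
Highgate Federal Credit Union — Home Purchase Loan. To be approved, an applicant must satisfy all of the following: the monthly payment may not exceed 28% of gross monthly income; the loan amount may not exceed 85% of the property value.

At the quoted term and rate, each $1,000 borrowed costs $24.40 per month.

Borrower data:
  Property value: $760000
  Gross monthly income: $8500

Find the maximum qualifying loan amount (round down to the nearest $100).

Payment cap: 28% × $8,500 = $2,380/month.
At $24.40 per $1,000, that supports 2,380/24.40 × 1,000 ≈ $97,540 → $97,500.
LTV cap: 85% × $760,000 = $646,000 → $646,000.
Binding constraint: payment-to-income.

$97,500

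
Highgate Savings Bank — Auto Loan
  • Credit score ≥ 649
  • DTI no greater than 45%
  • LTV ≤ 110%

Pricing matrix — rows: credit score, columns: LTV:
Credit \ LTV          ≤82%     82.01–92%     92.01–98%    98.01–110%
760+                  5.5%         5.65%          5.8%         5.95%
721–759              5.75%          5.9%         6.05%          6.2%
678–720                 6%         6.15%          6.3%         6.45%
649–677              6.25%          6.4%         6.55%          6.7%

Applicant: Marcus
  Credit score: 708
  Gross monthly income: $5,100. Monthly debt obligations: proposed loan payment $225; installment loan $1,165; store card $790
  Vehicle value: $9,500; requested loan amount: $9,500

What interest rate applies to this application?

Credit score 708 ≥ 649; Total monthly debts = (225 + 1,165 + 790) = 2,180. Debt-to-income = 2,180/5,100 = 42.7% — meets 45% limit
LTV: 9,500 ÷ 9,500 = 100%, within 110% cap
Score 708 is in the 678–720 band; LTV 100% is in the 98.01–110% band → 6.45%.

6.45%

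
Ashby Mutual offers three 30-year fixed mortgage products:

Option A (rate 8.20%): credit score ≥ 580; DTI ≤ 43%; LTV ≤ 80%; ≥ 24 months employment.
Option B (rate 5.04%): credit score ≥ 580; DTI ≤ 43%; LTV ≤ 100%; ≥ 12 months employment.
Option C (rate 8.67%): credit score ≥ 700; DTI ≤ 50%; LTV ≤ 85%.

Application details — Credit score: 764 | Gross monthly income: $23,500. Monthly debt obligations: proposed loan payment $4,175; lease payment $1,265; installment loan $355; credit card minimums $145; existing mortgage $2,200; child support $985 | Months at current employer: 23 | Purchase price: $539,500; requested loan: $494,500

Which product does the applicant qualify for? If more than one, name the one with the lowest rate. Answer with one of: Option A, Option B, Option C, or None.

Total debts = (4,175 + 1,265 + 355 + 145 + 2,200 + 985) = 9,125; DTI = 9,125/23,500 = 38.8%.
LTV = 494,500/539,500 = 91.7%.
Option A: score 764 ≥ 580; DTI 38.8% ≤ 43%; LTV 91.7% > 80%; employment 23 < 24 mo → does not qualify.
Option B: score 764 ≥ 580; DTI 38.8% ≤ 43%; LTV 91.7% ≤ 100%; employment 23 ≥ 12 mo → qualifies.
Option C: score 764 ≥ 700; DTI 38.8% ≤ 50%; LTV 91.7% > 85% → does not qualify.

Option B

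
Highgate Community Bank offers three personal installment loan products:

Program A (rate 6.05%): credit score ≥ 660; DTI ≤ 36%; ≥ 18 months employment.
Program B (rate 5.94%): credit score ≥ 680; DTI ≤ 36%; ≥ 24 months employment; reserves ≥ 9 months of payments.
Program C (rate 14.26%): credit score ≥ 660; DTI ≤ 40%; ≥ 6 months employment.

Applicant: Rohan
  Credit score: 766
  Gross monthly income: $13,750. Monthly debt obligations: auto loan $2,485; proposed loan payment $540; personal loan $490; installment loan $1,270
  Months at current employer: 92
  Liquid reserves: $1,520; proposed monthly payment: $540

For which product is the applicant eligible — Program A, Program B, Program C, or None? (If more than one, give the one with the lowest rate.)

Total debts = (2,485 + 540 + 490 + 1,270) = 4,785; DTI = 4,785/13,750 = 34.8%.
Reserves = 1,520/540 = 2.8 months.
Program A: score 766 ≥ 660; DTI 34.8% ≤ 36%; employment 92 ≥ 18 mo → qualifies.
Program B: score 766 ≥ 680; DTI 34.8% ≤ 36%; employment 92 ≥ 24 mo; reserves 2.8 < 9 mo → does not qualify.
Program C: score 766 ≥ 660; DTI 34.8% ≤ 40%; employment 92 ≥ 6 mo → qualifies.
Qualifying: Program A, Program C. Lowest rate is 6.05% → Program A.

Program A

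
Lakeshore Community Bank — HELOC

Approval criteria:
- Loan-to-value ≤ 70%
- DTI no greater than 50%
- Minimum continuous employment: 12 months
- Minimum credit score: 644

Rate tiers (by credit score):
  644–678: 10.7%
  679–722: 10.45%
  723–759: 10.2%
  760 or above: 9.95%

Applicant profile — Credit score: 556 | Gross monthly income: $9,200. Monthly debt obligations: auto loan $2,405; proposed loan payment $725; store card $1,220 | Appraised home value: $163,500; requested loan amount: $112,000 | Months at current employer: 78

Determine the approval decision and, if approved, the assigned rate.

Credit score 556 < 644 (below minimum)
LTV = 112,000/163,500 = 68.5% ≤ 70%
Employment 78 ≥ 12 months
Total monthly debts = (2,405 + 725 + 1,220) = 4,350. DTI = 4,350/9,200 = 47.3% ≤ 50%
Not all requirements met → denied.

Denied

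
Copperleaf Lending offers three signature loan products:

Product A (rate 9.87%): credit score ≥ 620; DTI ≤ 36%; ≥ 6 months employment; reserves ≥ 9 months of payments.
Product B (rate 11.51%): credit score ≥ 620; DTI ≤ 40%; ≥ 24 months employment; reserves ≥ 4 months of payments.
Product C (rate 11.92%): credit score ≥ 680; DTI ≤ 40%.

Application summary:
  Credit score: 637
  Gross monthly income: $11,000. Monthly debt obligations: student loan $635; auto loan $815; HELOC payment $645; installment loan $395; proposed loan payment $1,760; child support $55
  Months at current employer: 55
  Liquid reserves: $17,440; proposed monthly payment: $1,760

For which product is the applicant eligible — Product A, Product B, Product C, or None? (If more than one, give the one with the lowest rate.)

Total debts = (635 + 815 + 645 + 395 + 1,760 + 55) = 4,305; DTI = 4,305/11,000 = 39.1%.
Reserves = 17,440/1,760 = 9.9 months.
Product A: score 637 ≥ 620; DTI 39.1% > 36%; employment 55 ≥ 6 mo; reserves 9.9 ≥ 9 mo → does not qualify.
Product B: score 637 ≥ 620; DTI 39.1% ≤ 40%; employment 55 ≥ 24 mo; reserves 9.9 ≥ 4 mo → qualifies.
Product C: score 637 < 680; DTI 39.1% ≤ 40% → does not qualify.

Product B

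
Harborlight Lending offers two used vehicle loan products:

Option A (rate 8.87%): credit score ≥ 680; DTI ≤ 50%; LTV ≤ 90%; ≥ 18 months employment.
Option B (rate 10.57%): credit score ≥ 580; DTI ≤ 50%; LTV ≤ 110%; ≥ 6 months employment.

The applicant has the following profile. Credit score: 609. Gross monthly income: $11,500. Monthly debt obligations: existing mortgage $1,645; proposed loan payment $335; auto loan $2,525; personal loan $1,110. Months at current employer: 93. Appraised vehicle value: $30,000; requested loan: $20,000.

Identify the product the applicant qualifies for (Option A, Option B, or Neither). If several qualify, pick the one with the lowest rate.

Total debts = (1,645 + 335 + 2,525 + 1,110) = 5,615; DTI = 5,615/11,500 = 48.8%.
LTV = 20,000/30,000 = 66.7%.
Option A: score 609 < 680; DTI 48.8% ≤ 50%; LTV 66.7% ≤ 90%; employment 93 ≥ 18 mo → does not qualify.
Option B: score 609 ≥ 580; DTI 48.8% ≤ 50%; LTV 66.7% ≤ 110%; employment 93 ≥ 6 mo → qualifies.

Option B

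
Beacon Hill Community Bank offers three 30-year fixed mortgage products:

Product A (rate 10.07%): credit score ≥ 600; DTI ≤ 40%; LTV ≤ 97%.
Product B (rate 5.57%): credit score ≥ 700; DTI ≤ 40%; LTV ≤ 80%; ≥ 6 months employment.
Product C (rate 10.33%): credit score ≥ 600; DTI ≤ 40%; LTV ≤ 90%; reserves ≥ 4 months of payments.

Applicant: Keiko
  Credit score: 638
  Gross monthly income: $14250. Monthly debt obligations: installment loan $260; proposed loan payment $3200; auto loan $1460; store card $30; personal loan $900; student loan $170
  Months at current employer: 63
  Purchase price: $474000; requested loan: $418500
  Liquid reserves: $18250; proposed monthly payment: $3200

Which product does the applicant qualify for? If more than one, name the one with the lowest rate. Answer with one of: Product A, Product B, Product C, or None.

None

Total debts = (260 + 3,200 + 1,460 + 30 + 900 + 170) = 6,020; DTI = 6,020/14,250 = 42.2%.
LTV = 418,500/474,000 = 88.3%.
Reserves = 18,250/3,200 = 5.7 months.
Product A: score 638 ≥ 600; DTI 42.2% > 40%; LTV 88.3% ≤ 97% → does not qualify.
Product B: score 638 < 700; DTI 42.2% > 40%; LTV 88.3% > 80%; employment 63 ≥ 6 mo → does not qualify.
Product C: score 638 ≥ 600; DTI 42.2% > 40%; LTV 88.3% ≤ 90%; reserves 5.7 ≥ 4 mo → does not qualify.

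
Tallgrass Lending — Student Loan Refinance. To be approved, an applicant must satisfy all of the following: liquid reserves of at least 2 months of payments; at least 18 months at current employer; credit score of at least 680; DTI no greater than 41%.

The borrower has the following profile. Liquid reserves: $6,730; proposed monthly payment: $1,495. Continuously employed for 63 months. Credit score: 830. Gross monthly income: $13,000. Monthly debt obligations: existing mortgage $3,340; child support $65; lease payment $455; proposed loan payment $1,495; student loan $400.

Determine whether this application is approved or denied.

Reserves: 6,730 ÷ 1,495 = 4.5 months (meets 2-month minimum)
Employment 63 ≥ 18 months
Credit score 830 ≥ 680 (meets)
Total monthly debts = (3,340 + 65 + 455 + 1,495 + 400) = 5,755. DTI = 5,755/13,000 = 44.3% > 41%
Fails on DTI.

Denied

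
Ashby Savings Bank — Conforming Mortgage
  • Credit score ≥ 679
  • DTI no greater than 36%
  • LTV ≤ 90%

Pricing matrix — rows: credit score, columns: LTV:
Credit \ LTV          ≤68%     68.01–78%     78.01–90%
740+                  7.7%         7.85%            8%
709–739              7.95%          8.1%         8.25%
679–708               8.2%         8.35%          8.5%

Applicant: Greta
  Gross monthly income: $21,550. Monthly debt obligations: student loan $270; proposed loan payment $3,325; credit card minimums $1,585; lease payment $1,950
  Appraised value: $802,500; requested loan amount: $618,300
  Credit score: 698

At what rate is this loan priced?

Credit score 698 ≥ 679; Total monthly debts = (270 + 3,325 + 1,585 + 1,950) = 7,130. Debt-to-income = 7,130/21,550 = 33.1% — meets 36% limit
Loan-to-value = 618,300/802,500 = 77% — pass (90% max)
Score 698 is in the 679–708 band; LTV 77% is in the 68.01–78% band → 8.35%.

8.35%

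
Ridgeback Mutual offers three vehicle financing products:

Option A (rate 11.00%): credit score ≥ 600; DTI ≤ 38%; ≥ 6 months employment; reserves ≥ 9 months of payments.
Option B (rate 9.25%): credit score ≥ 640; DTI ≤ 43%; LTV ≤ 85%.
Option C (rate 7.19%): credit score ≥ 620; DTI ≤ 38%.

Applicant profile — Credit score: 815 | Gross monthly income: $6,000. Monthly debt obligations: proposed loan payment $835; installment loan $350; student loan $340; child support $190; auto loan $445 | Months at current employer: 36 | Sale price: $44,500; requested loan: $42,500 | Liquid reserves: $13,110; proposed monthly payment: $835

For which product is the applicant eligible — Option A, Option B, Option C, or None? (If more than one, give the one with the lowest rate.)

Total debts = (835 + 350 + 340 + 190 + 445) = 2,160; DTI = 2,160/6,000 = 36%.
LTV = 42,500/44,500 = 95.5%.
Reserves = 13,110/835 = 15.7 months.
Option A: score 815 ≥ 600; DTI 36% ≤ 38%; employment 36 ≥ 6 mo; reserves 15.7 ≥ 9 mo → qualifies.
Option B: score 815 ≥ 640; DTI 36% ≤ 43%; LTV 95.5% > 85% → does not qualify.
Option C: score 815 ≥ 620; DTI 36% ≤ 38% → qualifies.
Qualifying: Option A, Option C. Lowest rate is 7.19% → Option C.

Option C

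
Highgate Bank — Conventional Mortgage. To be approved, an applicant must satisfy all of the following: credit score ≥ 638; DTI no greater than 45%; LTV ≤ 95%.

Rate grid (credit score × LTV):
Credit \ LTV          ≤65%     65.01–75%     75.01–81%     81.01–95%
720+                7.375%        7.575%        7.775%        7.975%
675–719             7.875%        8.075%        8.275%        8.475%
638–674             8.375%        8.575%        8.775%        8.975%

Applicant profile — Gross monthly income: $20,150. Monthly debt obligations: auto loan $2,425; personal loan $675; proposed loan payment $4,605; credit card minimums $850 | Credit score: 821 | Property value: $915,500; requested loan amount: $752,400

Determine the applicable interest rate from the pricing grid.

7.975%

Credit score 821 ≥ 638; Total monthly debts = (2,425 + 675 + 4,605 + 850) = 8,555. DTI: 8,555 ÷ 20,150 = 42.5%, within the 45% cap
LTV = 752,400/915,500 = 82.2% ≤ 95%
Credit 821 → row 720+; LTV 82.2% → column 81.01–95%. Grid cell → 7.975%.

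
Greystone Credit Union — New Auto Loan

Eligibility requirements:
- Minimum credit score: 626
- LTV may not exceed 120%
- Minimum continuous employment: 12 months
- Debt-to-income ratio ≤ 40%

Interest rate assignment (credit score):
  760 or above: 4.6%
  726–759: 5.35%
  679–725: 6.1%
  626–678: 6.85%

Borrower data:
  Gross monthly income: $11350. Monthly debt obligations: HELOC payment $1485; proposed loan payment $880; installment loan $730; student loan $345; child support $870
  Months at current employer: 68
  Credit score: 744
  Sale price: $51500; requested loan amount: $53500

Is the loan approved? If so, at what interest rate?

Credit score 744 ≥ 626 (meets minimum)
Total monthly debts = (1,485 + 880 + 730 + 345 + 870) = 4,310. DTI = 4,310/11,350 = 38% ≤ 40%
Employment 68 ≥ 12 months
LTV = 53,500/51,500 = 103.9% ≤ 120%
All requirements met. Score 744 falls in the 726–759 tier → 5.35%.

Approved at 5.35%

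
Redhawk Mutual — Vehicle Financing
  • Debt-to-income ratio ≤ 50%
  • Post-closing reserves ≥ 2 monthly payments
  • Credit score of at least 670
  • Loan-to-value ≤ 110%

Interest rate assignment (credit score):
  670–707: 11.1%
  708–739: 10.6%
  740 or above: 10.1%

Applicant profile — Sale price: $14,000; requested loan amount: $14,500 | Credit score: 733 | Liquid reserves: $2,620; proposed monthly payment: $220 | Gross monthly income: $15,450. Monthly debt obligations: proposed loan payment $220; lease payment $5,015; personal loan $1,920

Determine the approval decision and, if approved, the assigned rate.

Approved at 10.6%

Credit score 733 ≥ 670 (meets minimum)
Total monthly debts = (220 + 5,015 + 1,920) = 7,155. Debt-to-income = 7,155/15,450 = 46.3% — meets 50% limit
LTV = 14,500/14,000 = 103.6% ≤ 110%
Liquid reserves cover 2,620/220 = 11.9 months — ≥ 2 required
All requirements met. Score 733 falls in the 708–739 tier → 10.6%.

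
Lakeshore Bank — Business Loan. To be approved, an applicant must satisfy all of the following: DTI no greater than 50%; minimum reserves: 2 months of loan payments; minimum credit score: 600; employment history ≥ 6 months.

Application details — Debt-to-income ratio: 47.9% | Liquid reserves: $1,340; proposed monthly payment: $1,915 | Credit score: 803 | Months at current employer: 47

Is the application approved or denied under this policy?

DTI 47.9% ≤ 50%
Reserves: 1,340 ÷ 1,915 = 0.7 months (below 2-month minimum)
Credit score 803 ≥ 600 (meets)
Employment 47 ≥ 6 months
Fails on reserves.

Denied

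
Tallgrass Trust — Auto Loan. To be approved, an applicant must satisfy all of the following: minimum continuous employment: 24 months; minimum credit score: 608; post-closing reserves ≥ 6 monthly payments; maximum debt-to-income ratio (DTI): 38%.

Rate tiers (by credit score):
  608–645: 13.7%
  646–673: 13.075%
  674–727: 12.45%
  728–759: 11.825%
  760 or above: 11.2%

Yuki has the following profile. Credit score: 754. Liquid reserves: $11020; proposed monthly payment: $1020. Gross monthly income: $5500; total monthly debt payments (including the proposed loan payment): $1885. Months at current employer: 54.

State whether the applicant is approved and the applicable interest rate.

Approved at 11.825%

Credit score 754 ≥ 608 (meets minimum)
Reserves: 11,020 ÷ 1,020 = 10.8 months (meets 6-month minimum)
Debt-to-income = 1,885/5,500 = 34.3% — meets 38% limit
Employment 54 ≥ 24 months
All requirements met. Score 754 falls in the 728–759 tier → 11.825%.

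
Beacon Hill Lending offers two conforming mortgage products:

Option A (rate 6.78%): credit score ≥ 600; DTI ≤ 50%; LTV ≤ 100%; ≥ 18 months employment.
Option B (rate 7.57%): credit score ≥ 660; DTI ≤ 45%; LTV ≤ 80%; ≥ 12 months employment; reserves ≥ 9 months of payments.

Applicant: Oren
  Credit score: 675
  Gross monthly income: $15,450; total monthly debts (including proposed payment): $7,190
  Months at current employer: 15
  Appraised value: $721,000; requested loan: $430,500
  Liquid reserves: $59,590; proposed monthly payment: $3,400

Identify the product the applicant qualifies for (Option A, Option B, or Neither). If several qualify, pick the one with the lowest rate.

DTI = 7,190/15,450 = 46.5%.
LTV = 430,500/721,000 = 59.7%.
Reserves = 59,590/3,400 = 17.5 months.
Option A: score 675 ≥ 600; DTI 46.5% ≤ 50%; LTV 59.7% ≤ 100%; employment 15 < 18 mo → does not qualify.
Option B: score 675 ≥ 660; DTI 46.5% > 45%; LTV 59.7% ≤ 80%; employment 15 ≥ 12 mo; reserves 17.5 ≥ 9 mo → does not qualify.

Neither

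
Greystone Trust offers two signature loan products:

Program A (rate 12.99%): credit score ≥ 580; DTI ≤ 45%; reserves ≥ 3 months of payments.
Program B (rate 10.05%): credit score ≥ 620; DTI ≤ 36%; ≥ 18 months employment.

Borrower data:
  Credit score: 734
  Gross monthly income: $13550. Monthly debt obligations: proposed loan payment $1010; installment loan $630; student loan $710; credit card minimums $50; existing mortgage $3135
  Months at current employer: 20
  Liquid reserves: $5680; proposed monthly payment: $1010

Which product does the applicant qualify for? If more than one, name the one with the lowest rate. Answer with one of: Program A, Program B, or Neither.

Total debts = (1,010 + 630 + 710 + 50 + 3,135) = 5,535; DTI = 5,535/13,550 = 40.8%.
Reserves = 5,680/1,010 = 5.6 months.
Program A: score 734 ≥ 580; DTI 40.8% ≤ 45%; reserves 5.6 ≥ 3 mo → qualifies.
Program B: score 734 ≥ 620; DTI 40.8% > 36%; employment 20 ≥ 18 mo → does not qualify.

Program A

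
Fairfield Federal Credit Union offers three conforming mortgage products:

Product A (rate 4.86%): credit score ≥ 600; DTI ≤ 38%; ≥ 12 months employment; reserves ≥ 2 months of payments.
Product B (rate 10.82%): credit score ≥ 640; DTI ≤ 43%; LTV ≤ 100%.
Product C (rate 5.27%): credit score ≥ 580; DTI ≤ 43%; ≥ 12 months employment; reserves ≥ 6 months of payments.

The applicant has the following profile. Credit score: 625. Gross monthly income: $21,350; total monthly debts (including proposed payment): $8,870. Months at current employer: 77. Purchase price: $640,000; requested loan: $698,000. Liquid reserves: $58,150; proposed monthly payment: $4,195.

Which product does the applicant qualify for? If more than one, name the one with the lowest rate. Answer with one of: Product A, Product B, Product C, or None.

DTI = 8,870/21,350 = 41.5%.
LTV = 698,000/640,000 = 109.1%.
Reserves = 58,150/4,195 = 13.9 months.
Product A: score 625 ≥ 600; DTI 41.5% > 38%; employment 77 ≥ 12 mo; reserves 13.9 ≥ 2 mo → does not qualify.
Product B: score 625 < 640; DTI 41.5% ≤ 43%; LTV 109.1% > 100% → does not qualify.
Product C: score 625 ≥ 580; DTI 41.5% ≤ 43%; employment 77 ≥ 12 mo; reserves 13.9 ≥ 6 mo → qualifies.

Product C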